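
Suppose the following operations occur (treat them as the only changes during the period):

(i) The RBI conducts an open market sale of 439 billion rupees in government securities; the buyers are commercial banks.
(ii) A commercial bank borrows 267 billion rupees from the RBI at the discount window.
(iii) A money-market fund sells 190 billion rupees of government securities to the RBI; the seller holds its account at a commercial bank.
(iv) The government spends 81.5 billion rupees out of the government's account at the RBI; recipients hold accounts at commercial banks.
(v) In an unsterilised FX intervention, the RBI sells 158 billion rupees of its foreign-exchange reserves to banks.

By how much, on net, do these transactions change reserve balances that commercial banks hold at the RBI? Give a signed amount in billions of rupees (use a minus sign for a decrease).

-58.5 billion

OMO sale (to banks) 439 billion rupees: the buying banks pay out of their reserve balances → −439B.
Discount-window loan 267 billion rupees: the loan is credited to the bank's reserve account → +267B.
Asset purchase (from non-banks) 190 billion rupees: the RBI pays by crediting reserve accounts → +190B.
Government spending 81.5 billion rupees: government payments flow into bank reserve accounts → +81.5B.
FX sale 158 billion rupees: the buying banks pay out of their reserve balances → −158B.
Net: −439 + 267 + 190 + 81.5 − 158 = -58.5 billion.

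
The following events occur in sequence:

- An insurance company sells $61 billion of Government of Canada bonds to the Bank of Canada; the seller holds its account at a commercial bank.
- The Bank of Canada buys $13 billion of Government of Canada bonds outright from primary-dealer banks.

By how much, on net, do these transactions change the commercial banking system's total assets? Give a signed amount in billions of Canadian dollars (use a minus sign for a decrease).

+$61 billion

Bank of Canada balance sheet:
  Assets:      Securities +$74B
  Liabilities: Bank reserves +$74B
Commercial banking system:
  Assets:      Reserves at CB +$74B, Securities −$13B
  Liabilities: Checkable deposits +$61B
Change in total bank assets = +$61 billion.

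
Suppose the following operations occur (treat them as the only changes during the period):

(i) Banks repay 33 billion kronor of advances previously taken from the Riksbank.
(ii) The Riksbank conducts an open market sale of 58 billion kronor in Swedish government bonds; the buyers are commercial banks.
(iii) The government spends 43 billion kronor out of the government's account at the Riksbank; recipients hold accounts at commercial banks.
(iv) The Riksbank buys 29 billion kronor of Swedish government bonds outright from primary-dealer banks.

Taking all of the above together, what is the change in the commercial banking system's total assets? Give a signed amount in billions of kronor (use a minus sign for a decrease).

+10 billion

Discount-window repayment 33 billion kronor: bank balance sheets shrink → −33B.
OMO sale (to banks) 58 billion kronor: just an asset swap on bank balance sheets → 0.
Government spending 43 billion kronor: bank balance sheets expand → +43B.
OMO purchase (from banks) 29 billion kronor: just an asset swap on bank balance sheets → 0.
Net: −33 + 0 + 43 + 0 = +10 billion.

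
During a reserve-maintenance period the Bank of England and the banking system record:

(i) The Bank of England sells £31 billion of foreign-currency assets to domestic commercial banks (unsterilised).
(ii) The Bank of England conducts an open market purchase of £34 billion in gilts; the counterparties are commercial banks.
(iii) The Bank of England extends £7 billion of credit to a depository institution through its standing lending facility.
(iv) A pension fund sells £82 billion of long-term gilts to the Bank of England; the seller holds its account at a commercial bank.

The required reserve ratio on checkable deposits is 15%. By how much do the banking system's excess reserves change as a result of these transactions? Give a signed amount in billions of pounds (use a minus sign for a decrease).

+£79.7 billion

FX sale £31 billion: reserves −£31B, deposits 0.
OMO purchase (from banks) £34 billion: reserves +£34B, deposits 0.
Discount-window loan £7 billion: reserves +£7B, deposits 0.
Asset purchase (from non-banks) £82 billion: reserves +£82B, deposits +£82B.
Totals: Δreserves = +£92B, Δdeposits = +£82B.
Δrequired reserves = 15% × +£82B = +£12.3B.
Δexcess reserves = Δreserves − Δrequired = +£92B − (+£12.3B) = +£79.7 billion.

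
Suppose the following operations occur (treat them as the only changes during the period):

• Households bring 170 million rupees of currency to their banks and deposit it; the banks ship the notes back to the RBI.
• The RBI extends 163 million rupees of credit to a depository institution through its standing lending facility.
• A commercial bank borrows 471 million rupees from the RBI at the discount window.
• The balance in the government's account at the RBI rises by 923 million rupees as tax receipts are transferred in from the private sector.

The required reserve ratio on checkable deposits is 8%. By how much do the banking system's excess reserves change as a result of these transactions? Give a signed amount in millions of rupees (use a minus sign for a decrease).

-58.76 million

Currency deposit 170 million rupees: reserves +170M, deposits +170M.
Discount-window loan 163 million rupees: reserves +163M, deposits 0.
Discount-window loan 471 million rupees: reserves +471M, deposits 0.
Government account inflow 923 million rupees: reserves −923M, deposits −923M.
Totals: Δreserves = −119M, Δdeposits = −753M.
Δrequired reserves = 8% × −753M = −60.24M.
Δexcess reserves = Δreserves − Δrequired = −119M − (−60.24M) = -58.76 million.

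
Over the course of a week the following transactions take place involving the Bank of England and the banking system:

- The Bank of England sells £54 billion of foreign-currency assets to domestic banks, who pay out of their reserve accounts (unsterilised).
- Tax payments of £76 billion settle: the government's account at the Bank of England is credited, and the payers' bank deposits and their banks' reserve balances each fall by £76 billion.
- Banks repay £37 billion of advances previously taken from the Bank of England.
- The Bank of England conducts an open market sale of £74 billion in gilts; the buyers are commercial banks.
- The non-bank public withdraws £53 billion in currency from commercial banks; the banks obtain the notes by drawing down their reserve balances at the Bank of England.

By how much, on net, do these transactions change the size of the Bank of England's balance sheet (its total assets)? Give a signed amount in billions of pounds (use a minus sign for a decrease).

Bank of England balance sheet:
  Assets:      Securities −£74B, Loans to banks −£37B, Foreign assets −£54B
  Liabilities: Bank reserves −£294B, Currency in circulation +£53B, Government deposits +£76B
Commercial banking system:
  Assets:      Reserves at CB −£294B, Securities +£74B, Foreign assets +£54B
  Liabilities: Checkable deposits −£129B, Borrowings from CB −£37B
Change in total Bank of England assets = -£165 billion.

-£165 billion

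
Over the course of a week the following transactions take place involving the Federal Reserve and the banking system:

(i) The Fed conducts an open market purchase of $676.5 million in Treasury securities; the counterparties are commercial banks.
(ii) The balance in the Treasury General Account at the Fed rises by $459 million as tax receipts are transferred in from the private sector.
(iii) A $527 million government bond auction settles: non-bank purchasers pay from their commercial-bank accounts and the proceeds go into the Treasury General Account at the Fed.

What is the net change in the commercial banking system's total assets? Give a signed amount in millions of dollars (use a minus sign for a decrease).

Fed balance sheet:
  Assets:      Securities +$676.5M
  Liabilities: Bank reserves −$309.5M, Government deposits +$986M
Commercial banking system:
  Assets:      Reserves at CB −$309.5M, Securities −$676.5M
  Liabilities: Checkable deposits −$986M
Change in total bank assets = -$986 million.

-$986 million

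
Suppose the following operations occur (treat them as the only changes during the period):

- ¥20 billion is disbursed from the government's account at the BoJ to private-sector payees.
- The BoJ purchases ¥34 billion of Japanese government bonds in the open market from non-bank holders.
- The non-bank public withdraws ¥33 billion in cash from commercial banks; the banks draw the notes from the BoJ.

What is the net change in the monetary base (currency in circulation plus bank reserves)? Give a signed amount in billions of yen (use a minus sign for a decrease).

BoJ balance sheet:
  Assets:      Securities +¥34B
  Liabilities: Bank reserves +¥21B, Currency in circulation +¥33B, Government deposits −¥20B
Monetary base = currency + reserves: +¥33B + (+¥21B) = +¥54 billion.

+¥54 billion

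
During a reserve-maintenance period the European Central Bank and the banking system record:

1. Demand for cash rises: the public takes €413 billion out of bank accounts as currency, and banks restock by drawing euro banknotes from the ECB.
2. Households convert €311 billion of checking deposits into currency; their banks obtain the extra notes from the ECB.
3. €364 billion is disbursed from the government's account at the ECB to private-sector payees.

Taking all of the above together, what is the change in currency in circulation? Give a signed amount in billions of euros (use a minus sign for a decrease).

Currency withdrawal €413 billion: notes leave the central bank → +€413B.
Currency withdrawal €311 billion: notes leave the central bank → +€311B.
Government spending €364 billion: no currency enters or leaves circulation → 0.
Net: 413 + 311 + 0 = +€724 billion.

+€724 billion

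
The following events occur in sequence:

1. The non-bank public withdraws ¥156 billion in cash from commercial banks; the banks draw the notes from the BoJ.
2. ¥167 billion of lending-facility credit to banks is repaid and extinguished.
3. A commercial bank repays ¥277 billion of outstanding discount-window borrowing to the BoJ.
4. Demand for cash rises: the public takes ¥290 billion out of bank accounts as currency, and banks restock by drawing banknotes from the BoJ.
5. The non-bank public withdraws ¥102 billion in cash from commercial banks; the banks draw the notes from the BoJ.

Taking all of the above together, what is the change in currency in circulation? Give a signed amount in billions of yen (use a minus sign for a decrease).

Currency withdrawal ¥156 billion: notes leave the central bank → +¥156B.
Discount-window repayment ¥167 billion: no currency enters or leaves circulation → 0.
Discount-window repayment ¥277 billion: no currency enters or leaves circulation → 0.
Currency withdrawal ¥290 billion: notes leave the central bank → +¥290B.
Currency withdrawal ¥102 billion: notes leave the central bank → +¥102B.
Net: 156 + 0 + 0 + 290 + 102 = +¥548 billion.

+¥548 billion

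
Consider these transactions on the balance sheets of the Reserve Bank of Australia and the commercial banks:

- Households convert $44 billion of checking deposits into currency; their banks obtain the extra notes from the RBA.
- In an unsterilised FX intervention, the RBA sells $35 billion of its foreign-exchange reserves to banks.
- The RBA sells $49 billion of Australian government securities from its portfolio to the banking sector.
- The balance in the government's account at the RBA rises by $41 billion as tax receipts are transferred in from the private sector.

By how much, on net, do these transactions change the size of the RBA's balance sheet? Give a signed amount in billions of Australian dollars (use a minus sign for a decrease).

-$84 billion

RBA balance sheet:
  Assets:      Securities −$49B, Foreign assets −$35B
  Liabilities: Bank reserves −$169B, Currency in circulation +$44B, Government deposits +$41B
Commercial banking system:
  Assets:      Reserves at CB −$169B, Securities +$49B, Foreign assets +$35B
  Liabilities: Checkable deposits −$85B
Change in total RBA assets = -$84 billion.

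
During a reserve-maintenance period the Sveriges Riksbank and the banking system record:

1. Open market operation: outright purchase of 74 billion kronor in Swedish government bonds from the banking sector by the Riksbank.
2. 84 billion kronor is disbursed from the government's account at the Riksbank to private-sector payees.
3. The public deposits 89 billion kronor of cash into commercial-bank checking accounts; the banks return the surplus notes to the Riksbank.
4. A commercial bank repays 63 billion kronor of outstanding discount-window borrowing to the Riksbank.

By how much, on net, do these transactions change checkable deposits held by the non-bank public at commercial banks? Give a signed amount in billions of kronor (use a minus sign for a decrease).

+173 billion

Riksbank balance sheet:
  Assets:      Securities +74B, Loans to banks −63B
  Liabilities: Bank reserves +184B, Currency in circulation −89B, Government deposits −84B
Commercial banking system:
  Assets:      Reserves at CB +184B, Securities −74B
  Liabilities: Checkable deposits +173B, Borrowings from CB −63B
So the change in checkable deposits held by the non-bank public at commercial banks is +173 billion.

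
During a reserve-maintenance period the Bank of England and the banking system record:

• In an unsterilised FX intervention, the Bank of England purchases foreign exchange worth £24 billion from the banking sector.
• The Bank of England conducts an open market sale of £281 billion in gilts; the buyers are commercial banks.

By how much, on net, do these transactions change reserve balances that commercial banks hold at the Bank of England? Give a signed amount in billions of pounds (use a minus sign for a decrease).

-£257 billion

Bank of England balance sheet:
  Assets:      Securities −£281B, Foreign assets +£24B
  Liabilities: Bank reserves −£257B
So the change in reserve balances that commercial banks hold at the Bank of England is -£257 billion.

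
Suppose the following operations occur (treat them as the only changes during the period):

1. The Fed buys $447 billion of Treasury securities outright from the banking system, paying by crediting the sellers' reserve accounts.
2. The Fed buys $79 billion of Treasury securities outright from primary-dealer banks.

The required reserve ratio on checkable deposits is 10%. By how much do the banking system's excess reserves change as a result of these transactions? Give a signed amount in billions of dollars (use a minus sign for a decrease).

+$526 billion

OMO purchase (from banks) $447 billion: reserves +$447B, deposits 0.
OMO purchase (from banks) $79 billion: reserves +$79B, deposits 0.
Totals: Δreserves = +$526B, Δdeposits = 0.
Δrequired reserves = 10% × 0 = 0.
Δexcess reserves = Δreserves − Δrequired = +$526B − (0) = +$526 billion.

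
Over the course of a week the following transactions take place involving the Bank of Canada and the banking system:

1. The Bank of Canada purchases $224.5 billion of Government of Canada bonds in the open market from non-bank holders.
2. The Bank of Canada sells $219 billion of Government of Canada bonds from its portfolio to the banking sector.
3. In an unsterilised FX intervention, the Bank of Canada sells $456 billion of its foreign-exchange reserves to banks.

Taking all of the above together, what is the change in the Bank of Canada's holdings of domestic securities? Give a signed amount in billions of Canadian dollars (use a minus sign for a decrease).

+$5.5 billion

Bank of Canada balance sheet:
  Assets:      Securities +$5.5B, Foreign assets −$456B
  Liabilities: Bank reserves −$450.5B
So the change in the Bank of Canada's holdings of domestic securities is +$5.5 billion.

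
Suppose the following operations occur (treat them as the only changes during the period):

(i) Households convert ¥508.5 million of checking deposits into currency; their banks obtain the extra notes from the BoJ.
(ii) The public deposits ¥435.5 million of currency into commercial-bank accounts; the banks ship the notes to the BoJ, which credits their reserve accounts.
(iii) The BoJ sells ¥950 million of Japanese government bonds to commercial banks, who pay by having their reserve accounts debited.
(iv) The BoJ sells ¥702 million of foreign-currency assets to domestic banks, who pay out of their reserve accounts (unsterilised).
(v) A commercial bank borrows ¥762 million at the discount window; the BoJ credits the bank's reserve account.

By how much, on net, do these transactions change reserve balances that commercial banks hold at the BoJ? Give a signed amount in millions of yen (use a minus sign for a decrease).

BoJ balance sheet:
  Assets:      Securities −¥950M, Loans to banks +¥762M, Foreign assets −¥702M
  Liabilities: Bank reserves −¥963M, Currency in circulation +¥73M
Commercial banking system:
  Assets:      Reserves at CB −¥963M, Securities +¥950M, Foreign assets +¥702M
  Liabilities: Checkable deposits −¥73M, Borrowings from CB +¥762M
So the change in reserve balances that commercial banks hold at the BoJ is -¥963 million.

-¥963 million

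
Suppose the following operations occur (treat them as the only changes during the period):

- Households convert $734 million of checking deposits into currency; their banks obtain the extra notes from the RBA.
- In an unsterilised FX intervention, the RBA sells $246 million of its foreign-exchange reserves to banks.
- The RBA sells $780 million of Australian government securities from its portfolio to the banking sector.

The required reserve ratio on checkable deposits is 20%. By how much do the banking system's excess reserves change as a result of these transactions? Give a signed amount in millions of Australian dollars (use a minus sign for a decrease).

-$1613.2 million

Currency withdrawal $734 million: reserves −$734M, deposits −$734M.
FX sale $246 million: reserves −$246M, deposits 0.
OMO sale (to banks) $780 million: reserves −$780M, deposits 0.
Totals: Δreserves = −$1760M, Δdeposits = −$734M.
Δrequired reserves = 20% × −$734M = −$146.8M.
Δexcess reserves = Δreserves − Δrequired = −$1760M − (−$146.8M) = -$1613.2 million.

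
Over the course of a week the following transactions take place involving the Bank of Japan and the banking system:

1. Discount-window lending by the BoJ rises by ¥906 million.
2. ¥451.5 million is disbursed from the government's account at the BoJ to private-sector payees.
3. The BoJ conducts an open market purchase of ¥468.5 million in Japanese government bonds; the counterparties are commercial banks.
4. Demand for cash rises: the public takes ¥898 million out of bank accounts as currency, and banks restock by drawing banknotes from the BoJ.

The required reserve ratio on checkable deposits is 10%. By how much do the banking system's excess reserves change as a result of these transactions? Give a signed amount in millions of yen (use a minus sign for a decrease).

Discount-window loan ¥906 million: reserves +¥906M, deposits 0.
Government spending ¥451.5 million: reserves +¥451.5M, deposits +¥451.5M.
OMO purchase (from banks) ¥468.5 million: reserves +¥468.5M, deposits 0.
Currency withdrawal ¥898 million: reserves −¥898M, deposits −¥898M.
Totals: Δreserves = +¥928M, Δdeposits = −¥446.5M.
Δrequired reserves = 10% × −¥446.5M = −¥44.65M.
Δexcess reserves = Δreserves − Δrequired = +¥928M − (−¥44.65M) = +¥972.65 million.

+¥972.65 million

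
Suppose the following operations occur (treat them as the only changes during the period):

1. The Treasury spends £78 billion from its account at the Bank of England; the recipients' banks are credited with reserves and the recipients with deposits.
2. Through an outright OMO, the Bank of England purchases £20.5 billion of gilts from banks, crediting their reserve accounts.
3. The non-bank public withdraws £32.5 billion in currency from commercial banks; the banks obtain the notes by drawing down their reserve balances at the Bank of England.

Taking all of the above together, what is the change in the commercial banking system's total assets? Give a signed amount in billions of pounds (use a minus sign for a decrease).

Bank of England balance sheet:
  Assets:      Securities +£20.5B
  Liabilities: Bank reserves +£66B, Currency in circulation +£32.5B, Government deposits −£78B
Commercial banking system:
  Assets:      Reserves at CB +£66B, Securities −£20.5B
  Liabilities: Checkable deposits +£45.5B
Change in total bank assets = +£45.5 billion.

+£45.5 billion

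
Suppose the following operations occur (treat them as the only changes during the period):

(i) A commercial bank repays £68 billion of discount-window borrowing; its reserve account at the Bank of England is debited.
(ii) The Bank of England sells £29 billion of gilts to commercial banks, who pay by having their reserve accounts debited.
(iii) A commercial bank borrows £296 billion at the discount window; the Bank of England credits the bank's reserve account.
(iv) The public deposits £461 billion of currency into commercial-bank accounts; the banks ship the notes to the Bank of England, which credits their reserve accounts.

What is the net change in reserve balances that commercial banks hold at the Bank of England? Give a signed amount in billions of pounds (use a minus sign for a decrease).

Discount-window repayment £68 billion: repayment is debited from reserves → −£68B.
OMO sale (to banks) £29 billion: the buying banks pay out of their reserve balances → −£29B.
Discount-window loan £296 billion: the loan is credited to the bank's reserve account → +£296B.
Currency deposit £461 billion: returned notes are swapped for reserve credit → +£461B.
Net: −68 − 29 + 296 + 461 = +£660 billion.

+£660 billion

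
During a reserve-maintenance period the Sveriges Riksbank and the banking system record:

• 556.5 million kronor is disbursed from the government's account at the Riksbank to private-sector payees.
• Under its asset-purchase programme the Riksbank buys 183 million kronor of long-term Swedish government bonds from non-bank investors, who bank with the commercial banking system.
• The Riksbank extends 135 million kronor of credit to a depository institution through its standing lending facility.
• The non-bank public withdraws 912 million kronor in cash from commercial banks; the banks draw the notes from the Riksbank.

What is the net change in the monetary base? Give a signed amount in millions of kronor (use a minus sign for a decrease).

Government spending 556.5 million kronor: a non-base liability converts back to reserves → +556.5M.
Asset purchase (from non-banks) 183 million kronor: Riksbank balance sheet expands → +183M.
Discount-window loan 135 million kronor: Riksbank balance sheet expands → +135M.
Currency withdrawal 912 million kronor: just a shift between currency and reserves — both are base money → 0.
Net: 556.5 + 183 + 135 + 0 = +874.5 million.

+874.5 million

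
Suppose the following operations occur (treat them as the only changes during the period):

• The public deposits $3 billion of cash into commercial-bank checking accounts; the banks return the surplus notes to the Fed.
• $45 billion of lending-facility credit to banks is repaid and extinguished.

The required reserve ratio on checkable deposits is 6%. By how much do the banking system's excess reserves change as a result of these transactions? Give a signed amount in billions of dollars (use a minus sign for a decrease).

-$42.18 billion

Currency deposit $3 billion: reserves +$3B, deposits +$3B.
Discount-window repayment $45 billion: reserves −$45B, deposits 0.
Totals: Δreserves = −$42B, Δdeposits = +$3B.
Δrequired reserves = 6% × +$3B = +$0.18B.
Δexcess reserves = Δreserves − Δrequired = −$42B − (+$0.18B) = -$42.18 billion.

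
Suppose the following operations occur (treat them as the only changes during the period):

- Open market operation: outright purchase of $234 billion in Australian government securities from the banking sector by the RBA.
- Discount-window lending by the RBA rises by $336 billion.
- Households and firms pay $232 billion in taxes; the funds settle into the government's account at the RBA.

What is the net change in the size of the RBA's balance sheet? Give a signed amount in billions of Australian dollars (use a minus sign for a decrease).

RBA balance sheet:
  Assets:      Securities +$234B, Loans to banks +$336B
  Liabilities: Bank reserves +$338B, Government deposits +$232B
Change in total RBA assets = +$570 billion.

+$570 billion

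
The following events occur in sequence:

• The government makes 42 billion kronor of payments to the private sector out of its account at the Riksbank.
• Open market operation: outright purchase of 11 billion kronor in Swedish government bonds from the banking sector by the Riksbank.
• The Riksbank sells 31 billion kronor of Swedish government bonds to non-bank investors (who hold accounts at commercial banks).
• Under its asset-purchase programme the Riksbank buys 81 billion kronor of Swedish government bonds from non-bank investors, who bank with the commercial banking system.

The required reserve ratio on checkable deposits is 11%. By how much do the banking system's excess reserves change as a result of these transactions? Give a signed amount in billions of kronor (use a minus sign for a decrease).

Government spending 42 billion kronor: reserves +42B, deposits +42B.
OMO purchase (from banks) 11 billion kronor: reserves +11B, deposits 0.
Asset sale (to non-banks) 31 billion kronor: reserves −31B, deposits −31B.
Asset purchase (from non-banks) 81 billion kronor: reserves +81B, deposits +81B.
Totals: Δreserves = +103B, Δdeposits = +92B.
Δrequired reserves = 11% × +92B = +10.12B.
Δexcess reserves = Δreserves − Δrequired = +103B − (+10.12B) = +92.88 billion.

+92.88 billion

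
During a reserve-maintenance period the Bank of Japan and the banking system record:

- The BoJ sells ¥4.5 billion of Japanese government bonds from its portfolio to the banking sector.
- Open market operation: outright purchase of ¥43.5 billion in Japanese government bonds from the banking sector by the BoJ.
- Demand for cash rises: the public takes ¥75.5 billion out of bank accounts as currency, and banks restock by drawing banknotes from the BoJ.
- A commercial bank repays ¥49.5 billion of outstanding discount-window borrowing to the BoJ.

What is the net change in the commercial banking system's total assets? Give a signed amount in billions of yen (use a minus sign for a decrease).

BoJ balance sheet:
  Assets:      Securities +¥39B, Loans to banks −¥49.5B
  Liabilities: Bank reserves −¥86B, Currency in circulation +¥75.5B
Commercial banking system:
  Assets:      Reserves at CB −¥86B, Securities −¥39B
  Liabilities: Checkable deposits −¥75.5B, Borrowings from CB −¥49.5B
Change in total bank assets = -¥125 billion.

-¥125 billion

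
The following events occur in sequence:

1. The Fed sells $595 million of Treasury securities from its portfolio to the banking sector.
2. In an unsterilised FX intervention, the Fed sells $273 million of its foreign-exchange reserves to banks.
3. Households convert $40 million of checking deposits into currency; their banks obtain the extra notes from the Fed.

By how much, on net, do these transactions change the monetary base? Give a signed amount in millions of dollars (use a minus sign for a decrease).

OMO sale (to banks) $595 million: Fed balance sheet contracts → −$595M.
FX sale $273 million: Fed balance sheet contracts → −$273M.
Currency withdrawal $40 million: just a shift between currency and reserves — both are base money → 0.
Net: −595 − 273 + 0 = -$868 million.

-$868 million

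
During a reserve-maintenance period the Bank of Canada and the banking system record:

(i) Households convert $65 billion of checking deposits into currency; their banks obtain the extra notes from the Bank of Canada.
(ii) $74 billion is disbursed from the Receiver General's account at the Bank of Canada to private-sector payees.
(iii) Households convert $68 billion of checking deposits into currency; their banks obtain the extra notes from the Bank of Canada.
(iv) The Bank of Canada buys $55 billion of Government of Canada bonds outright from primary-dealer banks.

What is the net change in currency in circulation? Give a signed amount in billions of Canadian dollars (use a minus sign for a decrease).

+$133 billion

Bank of Canada balance sheet:
  Assets:      Securities +$55B
  Liabilities: Bank reserves −$4B, Currency in circulation +$133B, Government deposits −$74B
So the change in currency in circulation is +$133 billion.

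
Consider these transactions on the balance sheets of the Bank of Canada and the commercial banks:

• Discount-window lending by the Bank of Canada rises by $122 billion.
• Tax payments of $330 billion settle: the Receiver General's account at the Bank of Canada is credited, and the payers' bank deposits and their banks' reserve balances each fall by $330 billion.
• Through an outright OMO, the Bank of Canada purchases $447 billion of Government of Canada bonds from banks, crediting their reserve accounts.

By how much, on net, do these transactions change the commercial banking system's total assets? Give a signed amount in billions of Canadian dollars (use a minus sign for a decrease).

Bank of Canada balance sheet:
  Assets:      Securities +$447B, Loans to banks +$122B
  Liabilities: Bank reserves +$239B, Government deposits +$330B
Commercial banking system:
  Assets:      Reserves at CB +$239B, Securities −$447B
  Liabilities: Checkable deposits −$330B, Borrowings from CB +$122B
Change in total bank assets = -$208 billion.

-$208 billion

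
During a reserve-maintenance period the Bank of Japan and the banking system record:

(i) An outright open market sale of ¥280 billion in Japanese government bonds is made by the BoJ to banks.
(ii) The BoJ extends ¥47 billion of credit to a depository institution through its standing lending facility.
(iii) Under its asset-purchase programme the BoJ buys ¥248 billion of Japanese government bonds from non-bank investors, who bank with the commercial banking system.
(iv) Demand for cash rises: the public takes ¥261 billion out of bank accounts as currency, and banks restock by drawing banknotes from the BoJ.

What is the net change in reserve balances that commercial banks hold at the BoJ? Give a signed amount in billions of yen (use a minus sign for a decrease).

OMO sale (to banks) ¥280 billion: the buying banks pay out of their reserve balances → −¥280B.
Discount-window loan ¥47 billion: the loan is credited to the bank's reserve account → +¥47B.
Asset purchase (from non-banks) ¥248 billion: the BoJ pays by crediting reserve accounts → +¥248B.
Currency withdrawal ¥261 billion: banks swap reserves for currency → −¥261B.
Net: −280 + 47 + 248 − 261 = -¥246 billion.

-¥246 billion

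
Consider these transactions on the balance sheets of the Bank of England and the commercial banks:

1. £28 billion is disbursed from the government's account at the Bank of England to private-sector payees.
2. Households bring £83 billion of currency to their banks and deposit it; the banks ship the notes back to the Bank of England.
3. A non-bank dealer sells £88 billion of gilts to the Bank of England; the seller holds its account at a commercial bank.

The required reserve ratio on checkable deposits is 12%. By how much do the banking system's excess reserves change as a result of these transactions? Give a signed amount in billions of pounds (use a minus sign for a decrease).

+£175.12 billion

Government spending £28 billion: reserves +£28B, deposits +£28B.
Currency deposit £83 billion: reserves +£83B, deposits +£83B.
Asset purchase (from non-banks) £88 billion: reserves +£88B, deposits +£88B.
Totals: Δreserves = +£199B, Δdeposits = +£199B.
Δrequired reserves = 12% × +£199B = +£23.88B.
Δexcess reserves = Δreserves − Δrequired = +£199B − (+£23.88B) = +£175.12 billion.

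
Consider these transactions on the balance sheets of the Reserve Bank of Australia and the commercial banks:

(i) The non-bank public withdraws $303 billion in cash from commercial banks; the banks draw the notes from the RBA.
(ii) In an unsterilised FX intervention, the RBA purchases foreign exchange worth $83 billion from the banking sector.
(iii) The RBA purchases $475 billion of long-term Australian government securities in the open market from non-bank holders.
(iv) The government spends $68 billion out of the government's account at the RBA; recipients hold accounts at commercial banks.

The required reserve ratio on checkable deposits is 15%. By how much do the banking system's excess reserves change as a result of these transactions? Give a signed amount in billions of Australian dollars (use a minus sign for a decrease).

+$287 billion

Currency withdrawal $303 billion: reserves −$303B, deposits −$303B.
FX purchase $83 billion: reserves +$83B, deposits 0.
Asset purchase (from non-banks) $475 billion: reserves +$475B, deposits +$475B.
Government spending $68 billion: reserves +$68B, deposits +$68B.
Totals: Δreserves = +$323B, Δdeposits = +$240B.
Δrequired reserves = 15% × +$240B = +$36B.
Δexcess reserves = Δreserves − Δrequired = +$323B − (+$36B) = +$287 billion.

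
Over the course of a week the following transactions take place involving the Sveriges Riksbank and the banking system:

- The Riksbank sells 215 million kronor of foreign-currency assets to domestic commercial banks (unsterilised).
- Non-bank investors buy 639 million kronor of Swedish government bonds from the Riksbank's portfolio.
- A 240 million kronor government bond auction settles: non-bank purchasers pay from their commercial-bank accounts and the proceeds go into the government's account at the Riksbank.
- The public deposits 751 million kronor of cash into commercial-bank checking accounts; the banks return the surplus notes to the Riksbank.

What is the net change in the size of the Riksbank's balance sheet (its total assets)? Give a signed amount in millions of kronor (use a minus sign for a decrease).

Riksbank balance sheet:
  Assets:      Securities −639M, Foreign assets −215M
  Liabilities: Bank reserves −343M, Currency in circulation −751M, Government deposits +240M
Change in total Riksbank assets = -854 million.

-854 million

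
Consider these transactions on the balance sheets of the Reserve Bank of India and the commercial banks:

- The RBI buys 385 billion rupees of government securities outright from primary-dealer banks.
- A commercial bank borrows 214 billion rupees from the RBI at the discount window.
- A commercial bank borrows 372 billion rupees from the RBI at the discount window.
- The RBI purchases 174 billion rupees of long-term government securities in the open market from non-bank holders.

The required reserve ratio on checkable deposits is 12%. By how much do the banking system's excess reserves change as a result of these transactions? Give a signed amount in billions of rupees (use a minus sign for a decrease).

+1124.12 billion

OMO purchase (from banks) 385 billion rupees: reserves +385B, deposits 0.
Discount-window loan 214 billion rupees: reserves +214B, deposits 0.
Discount-window loan 372 billion rupees: reserves +372B, deposits 0.
Asset purchase (from non-banks) 174 billion rupees: reserves +174B, deposits +174B.
Totals: Δreserves = +1145B, Δdeposits = +174B.
Δrequired reserves = 12% × +174B = +20.88B.
Δexcess reserves = Δreserves − Δrequired = +1145B − (+20.88B) = +1124.12 billion.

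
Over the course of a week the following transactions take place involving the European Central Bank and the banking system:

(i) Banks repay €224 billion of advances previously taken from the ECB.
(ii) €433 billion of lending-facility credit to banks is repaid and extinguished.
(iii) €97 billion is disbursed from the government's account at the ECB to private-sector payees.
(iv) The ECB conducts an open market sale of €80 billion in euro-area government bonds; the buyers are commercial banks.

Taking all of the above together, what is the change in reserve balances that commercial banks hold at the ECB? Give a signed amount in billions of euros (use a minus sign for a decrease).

ECB balance sheet:
  Assets:      Securities −€80B, Loans to banks −€657B
  Liabilities: Bank reserves −€640B, Government deposits −€97B
Commercial banking system:
  Assets:      Reserves at CB −€640B, Securities +€80B
  Liabilities: Checkable deposits +€97B, Borrowings from CB −€657B
So the change in reserve balances that commercial banks hold at the ECB is -€640 billion.

-€640 billion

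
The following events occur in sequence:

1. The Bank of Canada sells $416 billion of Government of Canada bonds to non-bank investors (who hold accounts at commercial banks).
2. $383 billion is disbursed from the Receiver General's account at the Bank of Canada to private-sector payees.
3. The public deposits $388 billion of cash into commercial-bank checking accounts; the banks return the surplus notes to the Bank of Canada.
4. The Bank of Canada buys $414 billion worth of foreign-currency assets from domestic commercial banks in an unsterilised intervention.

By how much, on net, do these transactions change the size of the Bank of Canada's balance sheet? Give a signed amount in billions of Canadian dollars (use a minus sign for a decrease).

-$2 billion

Asset sale (to non-banks) $416 billion: a Bank of Canada asset is shed → −$416B.
Government spending $383 billion: only the composition of liabilities changes → 0.
Currency deposit $388 billion: only the composition of liabilities changes → 0.
FX purchase $414 billion: a Bank of Canada asset is acquired → +$414B.
Net: −416 + 0 + 0 + 414 = -$2 billion.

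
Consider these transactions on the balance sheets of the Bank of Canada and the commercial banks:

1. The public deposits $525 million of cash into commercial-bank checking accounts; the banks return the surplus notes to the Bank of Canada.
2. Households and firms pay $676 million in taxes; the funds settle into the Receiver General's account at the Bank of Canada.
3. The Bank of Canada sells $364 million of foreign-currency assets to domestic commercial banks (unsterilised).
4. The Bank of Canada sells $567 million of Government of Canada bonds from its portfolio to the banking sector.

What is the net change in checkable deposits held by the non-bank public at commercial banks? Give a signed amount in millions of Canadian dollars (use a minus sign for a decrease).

-$151 million

Bank of Canada balance sheet:
  Assets:      Securities −$567M, Foreign assets −$364M
  Liabilities: Bank reserves −$1082M, Currency in circulation −$525M, Government deposits +$676M
Commercial banking system:
  Assets:      Reserves at CB −$1082M, Securities +$567M, Foreign assets +$364M
  Liabilities: Checkable deposits −$151M
So the change in checkable deposits held by the non-bank public at commercial banks is -$151 million.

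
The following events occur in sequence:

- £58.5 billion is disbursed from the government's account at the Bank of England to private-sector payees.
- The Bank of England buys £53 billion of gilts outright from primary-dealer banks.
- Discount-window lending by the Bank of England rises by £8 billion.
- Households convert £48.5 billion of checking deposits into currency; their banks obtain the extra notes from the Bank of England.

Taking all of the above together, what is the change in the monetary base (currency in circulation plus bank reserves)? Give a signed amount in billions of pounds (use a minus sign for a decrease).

Bank of England balance sheet:
  Assets:      Securities +£53B, Loans to banks +£8B
  Liabilities: Bank reserves +£71B, Currency in circulation +£48.5B, Government deposits −£58.5B
Monetary base = currency + reserves: +£48.5B + (+£71B) = +£119.5 billion.

+£119.5 billion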